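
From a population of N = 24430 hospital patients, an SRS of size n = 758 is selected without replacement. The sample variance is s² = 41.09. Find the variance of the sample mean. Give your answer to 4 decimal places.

0.0525

Under SRS without replacement, Var(ȳ) = (1 − f)·s²/n with f = n/N = 758/24430 = 0.03102743.
Var(ȳ) = (1 − 0.03102743)·41.09/758 = 0.96897257·0.054208443 = 0.052526495.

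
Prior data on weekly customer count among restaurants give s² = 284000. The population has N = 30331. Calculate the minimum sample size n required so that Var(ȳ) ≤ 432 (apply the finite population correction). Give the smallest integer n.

Without fpc, n₀ = s²/D = 284000/432 = 657.4074.
With fpc, (1 − n/N)·s²/n ≤ D requires n ≥ n₀/(1 + n₀/N) = 657.4074/(1 + 657.4074/30331) = 643.4607.
Rounding up, n = 644.

644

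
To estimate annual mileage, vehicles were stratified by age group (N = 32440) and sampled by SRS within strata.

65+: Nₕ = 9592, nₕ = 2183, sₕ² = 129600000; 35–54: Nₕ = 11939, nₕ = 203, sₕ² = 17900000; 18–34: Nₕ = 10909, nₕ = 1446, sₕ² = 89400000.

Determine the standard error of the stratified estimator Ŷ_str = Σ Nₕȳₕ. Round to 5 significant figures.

Var(Ŷ_str) = Σₕ Nₕ²(1 − fₕ)sₕ²/nₕ.
65+: 9592²·(1 − 2183/9592)·129600000/2183 = 4.2191021 × 10^12.
35–54: 11939²·(1 − 203/11939)·17900000/203 = 1.2355065 × 10^13.
18–34: 10909²·(1 − 1446/10909)·89400000/1446 = 6.3823851 × 10^12.
Sum = 2.2956552 × 10^13.
SE = √(2.2956552 × 10^13) = 4.7913 × 10^6.

4.7913 × 10^6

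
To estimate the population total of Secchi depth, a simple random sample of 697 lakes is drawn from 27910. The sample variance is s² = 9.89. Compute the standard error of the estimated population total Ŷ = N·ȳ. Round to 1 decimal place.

3282.8

Var(Ŷ) = N²·Var(ȳ) = N²·(1 − n/N)·s²/n.
f = 697/27910 = 0.02497313; Var(ȳ) = 0.97502687·9.89/697 = 0.01383503.
Var(Ŷ) = 27910² · 0.01383503 = 1.0777047 × 10^7.
SE(Ŷ) = √(1.0777047 × 10^7) = 3282.8.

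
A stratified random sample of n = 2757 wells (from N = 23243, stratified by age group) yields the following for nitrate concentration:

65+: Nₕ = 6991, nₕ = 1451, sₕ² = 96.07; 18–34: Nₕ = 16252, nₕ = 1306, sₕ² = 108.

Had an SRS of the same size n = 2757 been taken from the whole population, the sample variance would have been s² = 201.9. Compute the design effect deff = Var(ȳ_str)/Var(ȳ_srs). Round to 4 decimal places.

0.6496

Var(ȳ_str) = Σ Wₕ²(1−fₕ)sₕ²/nₕ with Wₕ = Nₕ/23243:
  65+: (6991/23243)²·(1−1451/6991)·96.07/1451 = 0.0047466267
  18–34: (16252/23243)²·(1−1306/16252)·108/1306 = 0.037181594
  → Var(ȳ_str) = 0.041928221.
Var(ȳ_srs) = (1 − 2757/23243)·201.9/2757 = 0.064545287.
deff = 0.041928221 / 0.064545287 = 0.6496.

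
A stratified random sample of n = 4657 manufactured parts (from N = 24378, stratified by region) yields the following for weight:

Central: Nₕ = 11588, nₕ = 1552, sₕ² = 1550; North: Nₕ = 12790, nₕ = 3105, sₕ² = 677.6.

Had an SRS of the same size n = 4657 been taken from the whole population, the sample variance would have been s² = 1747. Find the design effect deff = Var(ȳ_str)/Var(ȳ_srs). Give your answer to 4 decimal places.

Var(ȳ_str) = Σ Wₕ²(1−fₕ)sₕ²/nₕ with Wₕ = Nₕ/24378:
  Central: (11588/24378)²·(1−1552/11588)·1550/1552 = 0.19543978
  North: (12790/24378)²·(1−3105/12790)·677.6/3105 = 0.045486845
  → Var(ȳ_str) = 0.24092663.
Var(ȳ_srs) = (1 − 4657/24378)·1747/4657 = 0.30347123.
deff = 0.24092663 / 0.30347123 = 0.7939.

0.7939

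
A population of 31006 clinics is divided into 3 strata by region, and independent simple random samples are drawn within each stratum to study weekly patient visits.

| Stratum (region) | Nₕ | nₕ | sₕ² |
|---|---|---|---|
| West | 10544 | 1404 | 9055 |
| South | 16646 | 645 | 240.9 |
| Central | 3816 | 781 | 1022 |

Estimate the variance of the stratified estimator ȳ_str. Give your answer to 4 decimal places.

Var(ȳ_str) = Σₕ Wₕ²(1 − fₕ)sₕ²/nₕ with Wₕ = Nₕ/N, N = 31006.
West: Wₕ = 0.34006321; term = 0.34006321²·(1 − 0.13315630)·9055/1404 = 0.64651924.
South: Wₕ = 0.53686383; term = 0.53686383²·(1 − 0.03874805)·240.9/645 = 0.10347671.
Central: Wₕ = 0.12307295; term = 0.12307295²·(1 − 0.20466457)·1022/781 = 0.015764327.
Sum = 0.76576028.

0.7658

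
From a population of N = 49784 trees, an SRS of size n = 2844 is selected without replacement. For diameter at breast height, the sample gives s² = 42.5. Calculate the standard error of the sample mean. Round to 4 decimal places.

0.1187

Under SRS without replacement, Var(ȳ) = (1 − f)·s²/n with f = n/N = 2844/49784 = 0.05712679.
Var(ȳ) = (1 − 0.05712679)·42.5/2844 = 0.94287321·0.014943741 = 0.014090053.
SE(ȳ) = √(0.014090053) = 0.1187.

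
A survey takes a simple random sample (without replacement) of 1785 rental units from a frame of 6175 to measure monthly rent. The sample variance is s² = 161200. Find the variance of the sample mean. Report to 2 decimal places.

64.20

Under SRS without replacement, Var(ȳ) = (1 − f)·s²/n with f = n/N = 1785/6175 = 0.28906883.
Var(ȳ) = (1 − 0.28906883)·161200/1785 = 0.71093117·90.308123 = 64.20286.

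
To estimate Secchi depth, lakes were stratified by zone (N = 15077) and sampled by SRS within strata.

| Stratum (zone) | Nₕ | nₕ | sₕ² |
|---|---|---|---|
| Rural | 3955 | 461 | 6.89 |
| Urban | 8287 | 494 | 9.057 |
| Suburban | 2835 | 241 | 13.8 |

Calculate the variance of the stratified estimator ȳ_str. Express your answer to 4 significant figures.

0.007970

Var(ȳ_str) = Σₕ Wₕ²(1 − fₕ)sₕ²/nₕ with Wₕ = Nₕ/N, N = 15077.
Rural: Wₕ = 0.26232009; term = 0.26232009²·(1 − 0.11656131)·6.89/461 = 9.0856879 × 10^-4.
Urban: Wₕ = 0.54964515; term = 0.54964515²·(1 − 0.05961144)·9.057/494 = 0.0052087026.
Suburban: Wₕ = 0.18803475; term = 0.18803475²·(1 − 0.08500882)·13.8/241 = 0.0018524872.
Sum = 0.0079697586.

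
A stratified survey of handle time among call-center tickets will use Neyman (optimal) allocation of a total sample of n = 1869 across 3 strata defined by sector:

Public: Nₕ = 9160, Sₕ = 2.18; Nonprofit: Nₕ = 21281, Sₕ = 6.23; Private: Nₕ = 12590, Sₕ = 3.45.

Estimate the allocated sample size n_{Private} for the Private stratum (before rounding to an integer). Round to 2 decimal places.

Neyman allocation: nₕ = n·NₕSₕ / Σⱼ NⱼSⱼ.
Σ NⱼSⱼ = 9160·2.18 + 21281·6.23 + 12590·3.45 = 195984.93.
n_{Private} = 1869·12590·3.45 / 195984.93 = 414.22.

414.22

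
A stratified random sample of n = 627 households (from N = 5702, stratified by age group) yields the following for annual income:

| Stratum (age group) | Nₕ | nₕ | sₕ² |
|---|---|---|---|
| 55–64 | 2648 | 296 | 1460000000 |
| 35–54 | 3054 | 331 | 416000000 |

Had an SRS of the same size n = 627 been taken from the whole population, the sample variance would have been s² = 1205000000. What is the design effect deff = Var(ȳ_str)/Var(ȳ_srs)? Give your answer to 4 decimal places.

0.7403

Var(ȳ_str) = Σ Wₕ²(1−fₕ)sₕ²/nₕ with Wₕ = Nₕ/5702:
  55–64: (2648/5702)²·(1−296/2648)·1460000000/296 = 944848.15
  35–54: (3054/5702)²·(1−331/3054)·416000000/331 = 321460.48
  → Var(ȳ_str) = 1.2663086 × 10^6.
Var(ȳ_srs) = (1 − 627/5702)·1205000000/627 = 1.7105207 × 10^6.
deff = (1.2663086 × 10^6) / (1.7105207 × 10^6) = 0.7403.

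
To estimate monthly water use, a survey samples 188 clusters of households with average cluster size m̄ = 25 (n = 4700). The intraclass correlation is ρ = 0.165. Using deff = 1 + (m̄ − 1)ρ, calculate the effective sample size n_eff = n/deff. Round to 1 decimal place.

deff = 1 + (25 − 1)·0.165 = 1 + 3.96 = 4.96.
n_eff = 4700 / 4.96 = 947.6.

947.6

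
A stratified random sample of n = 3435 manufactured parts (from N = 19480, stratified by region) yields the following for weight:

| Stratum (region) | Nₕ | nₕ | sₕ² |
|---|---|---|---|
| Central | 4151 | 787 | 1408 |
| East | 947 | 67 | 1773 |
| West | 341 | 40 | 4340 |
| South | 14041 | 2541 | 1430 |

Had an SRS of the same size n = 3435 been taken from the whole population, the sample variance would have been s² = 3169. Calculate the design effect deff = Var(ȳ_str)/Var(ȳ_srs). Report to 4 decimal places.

Var(ȳ_str) = Σ Wₕ²(1−fₕ)sₕ²/nₕ with Wₕ = Nₕ/19480:
  Central: (4151/19480)²·(1−787/4151)·1408/787 = 0.065835288
  East: (947/19480)²·(1−67/947)·1773/67 = 0.058115058
  West: (341/19480)²·(1−40/341)·4340/40 = 0.029347608
  South: (14041/19480)²·(1−2541/14041)·1430/2541 = 0.23946903
  → Var(ȳ_str) = 0.39276698.
Var(ȳ_srs) = (1 − 3435/19480)·3169/3435 = 0.75988219.
deff = 0.39276698 / 0.75988219 = 0.5169.

0.5169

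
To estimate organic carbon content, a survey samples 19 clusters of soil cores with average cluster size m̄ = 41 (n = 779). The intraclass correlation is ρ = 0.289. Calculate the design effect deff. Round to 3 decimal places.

12.560

deff = 1 + (41 − 1)·0.289 = 1 + 11.56 = 12.56.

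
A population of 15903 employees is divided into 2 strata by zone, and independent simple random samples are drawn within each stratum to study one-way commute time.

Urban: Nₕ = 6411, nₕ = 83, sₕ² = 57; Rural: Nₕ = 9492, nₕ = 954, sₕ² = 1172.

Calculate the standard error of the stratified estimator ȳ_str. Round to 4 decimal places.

Var(ȳ_str) = Σₕ Wₕ²(1 − fₕ)sₕ²/nₕ with Wₕ = Nₕ/N, N = 15903.
Urban: Wₕ = 0.40313148; term = 0.40313148²·(1 − 0.01294650)·57/83 = 0.11016177.
Rural: Wₕ = 0.59686852; term = 0.59686852²·(1 − 0.10050569)·1172/954 = 0.39367243.
Sum = 0.5038342.
SE = √(0.5038342) = 0.7098.

0.7098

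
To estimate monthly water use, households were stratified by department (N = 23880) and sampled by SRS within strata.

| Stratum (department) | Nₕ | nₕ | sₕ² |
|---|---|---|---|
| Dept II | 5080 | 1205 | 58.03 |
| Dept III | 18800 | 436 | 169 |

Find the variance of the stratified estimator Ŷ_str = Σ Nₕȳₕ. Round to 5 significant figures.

1.3477 × 10^8

Var(Ŷ_str) = Σₕ Nₕ²(1 − fₕ)sₕ²/nₕ.
Dept II: 5080²·(1 − 1205/5080)·58.03/1205 = 947983.86.
Dept III: 18800²·(1 − 436/18800)·169/436 = 1.3382133 × 10^8.
Sum = 1.3476931 × 10^8.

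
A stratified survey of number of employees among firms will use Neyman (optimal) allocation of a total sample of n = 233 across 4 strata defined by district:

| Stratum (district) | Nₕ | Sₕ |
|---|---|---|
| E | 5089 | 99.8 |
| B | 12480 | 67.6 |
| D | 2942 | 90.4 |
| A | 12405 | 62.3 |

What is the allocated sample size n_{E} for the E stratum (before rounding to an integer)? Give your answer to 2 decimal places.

49.51

Neyman allocation: nₕ = n·NₕSₕ / Σⱼ NⱼSⱼ.
Σ NⱼSⱼ = 5089·99.8 + 12480·67.6 + 2942·90.4 + 12405·62.3 = 2.3903185 × 10^6.
n_{E} = 233·5089·99.8 / (2.3903185 × 10^6) = 49.51.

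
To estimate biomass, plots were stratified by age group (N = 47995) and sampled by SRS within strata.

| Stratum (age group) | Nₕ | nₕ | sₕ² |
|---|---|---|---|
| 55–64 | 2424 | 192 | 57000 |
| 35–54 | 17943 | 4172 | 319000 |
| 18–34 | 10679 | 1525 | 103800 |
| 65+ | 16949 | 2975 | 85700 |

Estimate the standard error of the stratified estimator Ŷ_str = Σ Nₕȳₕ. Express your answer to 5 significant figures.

184330

Var(Ŷ_str) = Σₕ Nₕ²(1 − fₕ)sₕ²/nₕ.
55–64: 2424²·(1 − 192/2424)·57000/192 = 1.606203 × 10^9.
35–54: 17943²·(1 − 4172/17943)·319000/4172 = 1.8893261 × 10^10.
18–34: 10679²·(1 − 1525/10679)·103800/1525 = 6.6537887 × 10^9.
65+: 16949²·(1 − 2975/16949)·85700/2975 = 6.8227376 × 10^9.
Sum = 3.397599 × 10^10.
SE = √(3.397599 × 10^10) = 184330.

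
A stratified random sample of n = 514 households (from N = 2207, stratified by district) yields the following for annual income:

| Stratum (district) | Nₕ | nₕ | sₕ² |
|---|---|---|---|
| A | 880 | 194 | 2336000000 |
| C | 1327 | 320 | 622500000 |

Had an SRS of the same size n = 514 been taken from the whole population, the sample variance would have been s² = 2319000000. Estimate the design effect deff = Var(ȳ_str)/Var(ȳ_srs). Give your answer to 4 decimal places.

0.5854

Var(ȳ_str) = Σ Wₕ²(1−fₕ)sₕ²/nₕ with Wₕ = Nₕ/2207:
  A: (880/2207)²·(1−194/880)·2336000000/194 = 1.4923587 × 10^6
  C: (1327/2207)²·(1−320/1327)·622500000/320 = 533685.13
  → Var(ȳ_str) = 2.0260438 × 10^6.
Var(ȳ_srs) = (1 − 514/2207)·2319000000/514 = 3.4609255 × 10^6.
deff = (2.0260438 × 10^6) / (3.4609255 × 10^6) = 0.5854.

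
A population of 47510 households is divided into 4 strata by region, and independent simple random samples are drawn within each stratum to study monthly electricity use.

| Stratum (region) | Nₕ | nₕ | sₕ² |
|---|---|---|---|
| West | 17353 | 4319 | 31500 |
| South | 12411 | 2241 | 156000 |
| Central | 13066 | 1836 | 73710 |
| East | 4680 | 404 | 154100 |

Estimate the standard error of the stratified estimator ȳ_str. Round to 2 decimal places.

3.26

Var(ȳ_str) = Σₕ Wₕ²(1 − fₕ)sₕ²/nₕ with Wₕ = Nₕ/N, N = 47510.
West: Wₕ = 0.36524942; term = 0.36524942²·(1 − 0.24889068)·31500/4319 = 0.73081857.
South: Wₕ = 0.26122921; term = 0.26122921²·(1 − 0.18056563)·156000/2241 = 3.8926057.
Central: Wₕ = 0.27501579; term = 0.27501579²·(1 − 0.14051737)·73710/1836 = 2.6097931.
East: Wₕ = 0.09850558; term = 0.09850558²·(1 − 0.08632479)·154100/404 = 3.3816975.
Sum = 10.614915.
SE = √(10.614915) = 3.26.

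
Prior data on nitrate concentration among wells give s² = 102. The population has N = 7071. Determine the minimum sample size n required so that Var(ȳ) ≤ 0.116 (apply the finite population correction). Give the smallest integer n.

783

Without fpc, n₀ = s²/D = 102/0.116 = 879.3103.
With fpc, (1 − n/N)·s²/n ≤ D requires n ≥ n₀/(1 + n₀/N) = 879.3103/(1 + 879.3103/7071) = 782.0579.
Rounding up, n = 783.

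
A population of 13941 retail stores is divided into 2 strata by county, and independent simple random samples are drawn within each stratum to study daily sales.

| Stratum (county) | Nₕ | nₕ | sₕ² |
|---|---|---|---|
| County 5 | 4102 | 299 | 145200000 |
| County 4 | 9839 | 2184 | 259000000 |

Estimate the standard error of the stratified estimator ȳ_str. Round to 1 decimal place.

291.4

Var(ȳ_str) = Σₕ Wₕ²(1 − fₕ)sₕ²/nₕ with Wₕ = Nₕ/N, N = 13941.
County 5: Wₕ = 0.29424001; term = 0.29424001²·(1 − 0.07289127)·145200000/299 = 38978.898.
County 4: Wₕ = 0.70575999; term = 0.70575999²·(1 − 0.22197378)·259000000/2184 = 45957.398.
Sum = 84936.296.
SE = √(84936.296) = 291.4.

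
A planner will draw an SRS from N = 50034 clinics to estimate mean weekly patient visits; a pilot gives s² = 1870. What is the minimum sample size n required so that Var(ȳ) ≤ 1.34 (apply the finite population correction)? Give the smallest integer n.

Without fpc, n₀ = s²/D = 1870/1.34 = 1395.5224.
With fpc, (1 − n/N)·s²/n ≤ D requires n ≥ n₀/(1 + n₀/N) = 1395.5224/(1 + 1395.5224/50034) = 1357.6554.
Rounding up, n = 1358.

1358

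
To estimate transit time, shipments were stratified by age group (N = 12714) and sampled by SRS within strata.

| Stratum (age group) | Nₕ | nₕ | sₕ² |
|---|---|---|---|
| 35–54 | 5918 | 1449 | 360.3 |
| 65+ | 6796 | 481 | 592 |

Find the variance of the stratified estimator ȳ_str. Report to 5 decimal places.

Var(ȳ_str) = Σₕ Wₕ²(1 − fₕ)sₕ²/nₕ with Wₕ = Nₕ/N, N = 12714.
35–54: Wₕ = 0.46547113; term = 0.46547113²·(1 − 0.24484623)·360.3/1449 = 0.040683357.
65+: Wₕ = 0.53452887; term = 0.53452887²·(1 − 0.07077693)·592/481 = 0.32676756.
Sum = 0.36745092.

0.36745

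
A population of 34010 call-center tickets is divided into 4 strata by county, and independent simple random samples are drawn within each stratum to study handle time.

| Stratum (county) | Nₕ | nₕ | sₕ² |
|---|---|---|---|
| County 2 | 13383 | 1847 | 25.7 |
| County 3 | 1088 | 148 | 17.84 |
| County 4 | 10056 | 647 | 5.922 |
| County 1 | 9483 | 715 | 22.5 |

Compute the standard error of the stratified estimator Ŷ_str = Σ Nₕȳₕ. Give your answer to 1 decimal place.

2398.8

Var(Ŷ_str) = Σₕ Nₕ²(1 − fₕ)sₕ²/nₕ.
County 2: 13383²·(1 − 1847/13383)·25.7/1847 = 2.1482012 × 10^6.
County 3: 1088²·(1 − 148/1088)·17.84/148 = 123279.22.
County 4: 10056²·(1 − 647/10056)·5.922/647 = 866029.84.
County 1: 9483²·(1 − 715/9483)·22.5/715 = 2.6165122 × 10^6.
Sum = 5.7540225 × 10^6.
SE = √(5.7540225 × 10^6) = 2398.8.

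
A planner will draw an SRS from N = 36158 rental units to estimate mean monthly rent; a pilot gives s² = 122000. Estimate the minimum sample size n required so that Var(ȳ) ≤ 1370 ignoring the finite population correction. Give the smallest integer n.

90

Without fpc, n₀ = s²/D = 122000/1370 = 89.0511.
Rounding up, n = 90.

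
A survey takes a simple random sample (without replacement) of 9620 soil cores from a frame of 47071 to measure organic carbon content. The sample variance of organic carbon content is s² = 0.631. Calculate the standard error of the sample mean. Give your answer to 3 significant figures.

0.00722

Under SRS without replacement, Var(ȳ) = (1 − f)·s²/n with f = n/N = 9620/47071 = 0.20437212.
Var(ȳ) = (1 − 0.20437212)·0.631/9620 = 0.79562788·6.5592516 × 10^-5 = 5.2187234 × 10^-5.
SE(ȳ) = √(5.2187234 × 10^-5) = 0.00722.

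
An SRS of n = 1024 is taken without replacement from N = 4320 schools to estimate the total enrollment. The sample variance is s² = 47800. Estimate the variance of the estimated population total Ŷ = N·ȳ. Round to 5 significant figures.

Var(Ŷ) = N²·Var(ȳ) = N²·(1 − n/N)·s²/n.
f = 1024/4320 = 0.23703704; Var(ȳ) = 0.76296296·47800/1024 = 35.614873.
Var(Ŷ) = 4320² · 35.614873 = 6.6465901 × 10^8.

6.6466 × 10^8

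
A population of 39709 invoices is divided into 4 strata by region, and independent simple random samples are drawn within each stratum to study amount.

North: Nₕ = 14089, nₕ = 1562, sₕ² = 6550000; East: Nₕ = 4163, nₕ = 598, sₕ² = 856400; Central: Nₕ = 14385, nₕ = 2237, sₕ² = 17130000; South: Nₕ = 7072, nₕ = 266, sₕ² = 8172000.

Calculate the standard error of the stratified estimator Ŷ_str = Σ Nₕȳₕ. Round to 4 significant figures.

Var(Ŷ_str) = Σₕ Nₕ²(1 − fₕ)sₕ²/nₕ.
North: 14089²·(1 − 1562/14089)·6550000/1562 = 7.4009508 × 10^11.
East: 4163²·(1 − 598/4163)·856400/598 = 2.1254036 × 10^10.
Central: 14385²·(1 − 2237/14385)·17130000/2237 = 1.3381538 × 10^12.
South: 7072²·(1 − 266/7072)·8172000/266 = 1.4787029 × 10^12.
Sum = 3.5782058 × 10^12.
SE = √(3.5782058 × 10^12) = 1.892 × 10^6.

1.892 × 10^6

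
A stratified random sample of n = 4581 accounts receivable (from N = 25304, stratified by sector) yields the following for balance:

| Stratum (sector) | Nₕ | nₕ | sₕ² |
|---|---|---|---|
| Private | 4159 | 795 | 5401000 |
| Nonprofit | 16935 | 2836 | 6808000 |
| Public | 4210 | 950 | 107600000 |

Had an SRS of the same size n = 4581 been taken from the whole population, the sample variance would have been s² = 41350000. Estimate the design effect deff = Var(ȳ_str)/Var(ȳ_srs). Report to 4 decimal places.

Var(ȳ_str) = Σ Wₕ²(1−fₕ)sₕ²/nₕ with Wₕ = Nₕ/25304:
  Private: (4159/25304)²·(1−795/4159)·5401000/795 = 148.44774
  Nonprofit: (16935/25304)²·(1−2836/16935)·6808000/2836 = 895.17609
  Public: (4210/25304)²·(1−950/4210)·107600000/950 = 2427.7838
  → Var(ȳ_str) = 3471.4076.
Var(ȳ_srs) = (1 − 4581/25304)·41350000/4581 = 7392.2845.
deff = 3471.4076 / 7392.2845 = 0.4696.

0.4696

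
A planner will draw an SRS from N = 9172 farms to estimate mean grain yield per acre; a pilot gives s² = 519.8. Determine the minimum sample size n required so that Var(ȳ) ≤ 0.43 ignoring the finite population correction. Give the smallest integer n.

Without fpc, n₀ = s²/D = 519.8/0.43 = 1208.8372.
Rounding up, n = 1209.

1209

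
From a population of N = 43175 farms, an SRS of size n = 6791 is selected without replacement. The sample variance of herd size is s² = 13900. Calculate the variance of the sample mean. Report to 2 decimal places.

Under SRS without replacement, Var(ȳ) = (1 − f)·s²/n with f = n/N = 6791/43175 = 0.15729010.
Var(ȳ) = (1 − 0.15729010)·13900/6791 = 0.84270990·2.0468267 = 1.7248811.

1.72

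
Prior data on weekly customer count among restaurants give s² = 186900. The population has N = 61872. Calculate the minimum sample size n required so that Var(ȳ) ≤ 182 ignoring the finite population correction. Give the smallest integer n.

Without fpc, n₀ = s²/D = 186900/182 = 1026.9231.
Rounding up, n = 1027.

1027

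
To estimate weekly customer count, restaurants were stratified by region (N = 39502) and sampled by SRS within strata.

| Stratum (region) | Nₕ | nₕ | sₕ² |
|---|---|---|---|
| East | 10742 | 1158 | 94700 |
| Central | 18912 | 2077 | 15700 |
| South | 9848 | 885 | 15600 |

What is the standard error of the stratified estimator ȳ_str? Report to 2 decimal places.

2.82

Var(ȳ_str) = Σₕ Wₕ²(1 − fₕ)sₕ²/nₕ with Wₕ = Nₕ/N, N = 39502.
East: Wₕ = 0.27193560; term = 0.27193560²·(1 − 0.10780115)·94700/1158 = 5.3955436.
Central: Wₕ = 0.47876057; term = 0.47876057²·(1 − 0.10982445)·15700/2077 = 1.5423238.
South: Wₕ = 0.24930383; term = 0.24930383²·(1 − 0.08986596)·15600/885 = 0.9971135.
Sum = 7.9349809.
SE = √(7.9349809) = 2.82.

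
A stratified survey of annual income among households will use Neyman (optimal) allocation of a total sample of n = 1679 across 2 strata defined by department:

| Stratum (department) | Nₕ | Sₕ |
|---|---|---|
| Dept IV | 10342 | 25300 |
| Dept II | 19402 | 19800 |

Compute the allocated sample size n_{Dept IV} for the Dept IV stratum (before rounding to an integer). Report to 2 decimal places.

680.25

Neyman allocation: nₕ = n·NₕSₕ / Σⱼ NⱼSⱼ.
Σ NⱼSⱼ = 10342·25300 + 19402·19800 = 6.458122 × 10^8.
n_{Dept IV} = 1679·10342·25300 / (6.458122 × 10^8) = 680.25.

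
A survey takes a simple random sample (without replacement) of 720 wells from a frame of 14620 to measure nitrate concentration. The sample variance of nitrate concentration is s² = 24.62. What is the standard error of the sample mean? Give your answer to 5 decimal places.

Under SRS without replacement, Var(ȳ) = (1 − f)·s²/n with f = n/N = 720/14620 = 0.04924761.
Var(ȳ) = (1 − 0.04924761)·24.62/720 = 0.95075239·0.034194444 = 0.03251045.
SE(ȳ) = √(0.03251045) = 0.18031.

0.18031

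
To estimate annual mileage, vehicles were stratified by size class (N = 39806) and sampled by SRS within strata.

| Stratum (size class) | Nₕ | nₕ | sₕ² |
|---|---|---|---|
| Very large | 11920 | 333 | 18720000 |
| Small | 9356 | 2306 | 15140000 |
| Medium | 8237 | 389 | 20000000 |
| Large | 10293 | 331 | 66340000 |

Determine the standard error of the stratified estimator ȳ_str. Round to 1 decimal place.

142.3

Var(ȳ_str) = Σₕ Wₕ²(1 − fₕ)sₕ²/nₕ with Wₕ = Nₕ/N, N = 39806.
Very large: Wₕ = 0.29945234; term = 0.29945234²·(1 − 0.02793624)·18720000/333 = 4900.1773.
Small: Wₕ = 0.23503994; term = 0.23503994²·(1 − 0.24647285)·15140000/2306 = 273.30579.
Medium: Wₕ = 0.20692860; term = 0.20692860²·(1 − 0.04722593)·20000000/389 = 2097.5454.
Large: Wₕ = 0.25857911; term = 0.25857911²·(1 − 0.03215778)·66340000/331 = 12969.968.
Sum = 20240.996.
SE = √(20240.996) = 142.3.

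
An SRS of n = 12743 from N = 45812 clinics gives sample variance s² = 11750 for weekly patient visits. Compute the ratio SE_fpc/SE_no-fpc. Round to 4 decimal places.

f = n/N = 12743/45812 = 0.27815856.
SE_no-fpc = √(s²/n) = 0.96024729; SE_fpc = √((1−f)s²/n) = 0.81583813.
Ratio = √(1−f) = 0.84961252.

0.8496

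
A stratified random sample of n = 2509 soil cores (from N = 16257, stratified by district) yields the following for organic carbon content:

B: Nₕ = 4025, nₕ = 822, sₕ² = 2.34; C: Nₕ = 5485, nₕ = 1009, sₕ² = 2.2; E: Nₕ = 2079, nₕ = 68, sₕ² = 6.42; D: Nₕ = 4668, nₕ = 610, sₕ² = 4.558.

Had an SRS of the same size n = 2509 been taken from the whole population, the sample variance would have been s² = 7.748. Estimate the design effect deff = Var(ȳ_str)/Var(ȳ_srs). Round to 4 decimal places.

Var(ȳ_str) = Σ Wₕ²(1−fₕ)sₕ²/nₕ with Wₕ = Nₕ/16257:
  B: (4025/16257)²·(1−822/4025)·2.34/822 = 1.3886284 × 10^-4
  C: (5485/16257)²·(1−1009/5485)·2.2/1009 = 2.0254308 × 10^-4
  E: (2079/16257)²·(1−68/2079)·6.42/68 = 0.0014935228
  D: (4668/16257)²·(1−610/4668)·4.558/610 = 5.3555807 × 10^-4
  → Var(ȳ_str) = 0.0023704868.
Var(ȳ_srs) = (1 − 2509/16257)·7.748/2509 = 0.0026114882.
deff = 0.0023704868 / 0.0026114882 = 0.9077.

0.9077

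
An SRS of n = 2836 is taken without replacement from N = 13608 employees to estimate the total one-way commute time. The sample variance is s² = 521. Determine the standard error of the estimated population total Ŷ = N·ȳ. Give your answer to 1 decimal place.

5189.3

Var(Ŷ) = N²·Var(ȳ) = N²·(1 − n/N)·s²/n.
f = 2836/13608 = 0.20840682; Var(ȳ) = 0.79159318·521/2836 = 0.14542315.
Var(Ŷ) = 13608² · 0.14542315 = 2.6929119 × 10^7.
SE(Ŷ) = √(2.6929119 × 10^7) = 5189.3.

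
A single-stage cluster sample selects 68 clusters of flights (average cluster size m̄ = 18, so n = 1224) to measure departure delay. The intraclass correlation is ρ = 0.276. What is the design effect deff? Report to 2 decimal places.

5.69

deff = 1 + (18 − 1)·0.276 = 1 + 4.692 = 5.692.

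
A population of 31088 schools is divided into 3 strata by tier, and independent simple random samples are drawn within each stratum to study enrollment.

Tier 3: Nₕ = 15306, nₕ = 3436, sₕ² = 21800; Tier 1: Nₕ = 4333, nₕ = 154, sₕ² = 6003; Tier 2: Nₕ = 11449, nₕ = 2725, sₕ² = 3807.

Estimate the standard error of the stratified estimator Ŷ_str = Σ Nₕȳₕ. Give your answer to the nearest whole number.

Var(Ŷ_str) = Σₕ Nₕ²(1 − fₕ)sₕ²/nₕ.
Tier 3: 15306²·(1 − 3436/15306)·21800/3436 = 1.1526986 × 10^9.
Tier 1: 4333²·(1 − 154/4333)·6003/154 = 7.0584393 × 10^8.
Tier 2: 11449²·(1 − 2725/11449)·3807/2725 = 1.3954028 × 10^8.
Sum = 1.9980828 × 10^9.
SE = √(1.9980828 × 10^9) = 44700.

44700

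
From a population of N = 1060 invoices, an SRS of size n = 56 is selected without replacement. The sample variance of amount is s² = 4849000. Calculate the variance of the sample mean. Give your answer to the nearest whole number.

82015

Under SRS without replacement, Var(ȳ) = (1 − f)·s²/n with f = n/N = 56/1060 = 0.05283019.
Var(ȳ) = (1 − 0.05283019)·4849000/56 = 0.94716981·86589.286 = 82014.757.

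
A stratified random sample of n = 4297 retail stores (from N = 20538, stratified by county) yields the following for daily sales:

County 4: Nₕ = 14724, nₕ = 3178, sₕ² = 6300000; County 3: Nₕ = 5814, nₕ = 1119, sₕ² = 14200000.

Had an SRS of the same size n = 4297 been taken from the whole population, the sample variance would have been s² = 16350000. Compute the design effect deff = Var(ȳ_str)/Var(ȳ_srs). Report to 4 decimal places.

0.5385

Var(ȳ_str) = Σ Wₕ²(1−fₕ)sₕ²/nₕ with Wₕ = Nₕ/20538:
  County 4: (14724/20538)²·(1−3178/14724)·6300000/3178 = 798.96494
  County 3: (5814/20538)²·(1−1119/5814)·14200000/1119 = 821.20689
  → Var(ȳ_str) = 1620.1718.
Var(ȳ_srs) = (1 − 4297/20538)·16350000/4297 = 3008.8949.
deff = 1620.1718 / 3008.8949 = 0.5385.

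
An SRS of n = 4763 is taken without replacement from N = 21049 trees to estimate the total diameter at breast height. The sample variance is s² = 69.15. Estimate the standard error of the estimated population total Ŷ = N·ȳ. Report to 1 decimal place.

2230.9

Var(Ŷ) = N²·Var(ȳ) = N²·(1 − n/N)·s²/n.
f = 4763/21049 = 0.22628153; Var(ȳ) = 0.77371847·69.15/4763 = 0.011232969.
Var(Ŷ) = 21049² · 0.011232969 = 4.9768837 × 10^6.
SE(Ŷ) = √(4.9768837 × 10^6) = 2230.9.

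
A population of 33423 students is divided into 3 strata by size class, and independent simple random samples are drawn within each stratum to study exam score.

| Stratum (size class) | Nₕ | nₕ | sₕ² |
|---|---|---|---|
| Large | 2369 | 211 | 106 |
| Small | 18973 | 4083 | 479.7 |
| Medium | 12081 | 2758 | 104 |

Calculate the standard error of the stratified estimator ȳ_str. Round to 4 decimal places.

Var(ȳ_str) = Σₕ Wₕ²(1 − fₕ)sₕ²/nₕ with Wₕ = Nₕ/N, N = 33423.
Large: Wₕ = 0.07087933; term = 0.07087933²·(1 − 0.08906712)·106/211 = 0.0022990534.
Small: Wₕ = 0.56766299; term = 0.56766299²·(1 − 0.21520055)·479.7/4083 = 0.029711884.
Medium: Wₕ = 0.36145768; term = 0.36145768²·(1 − 0.22829236)·104/2758 = 0.0038019534.
Sum = 0.035812891.
SE = √(0.035812891) = 0.1892.

0.1892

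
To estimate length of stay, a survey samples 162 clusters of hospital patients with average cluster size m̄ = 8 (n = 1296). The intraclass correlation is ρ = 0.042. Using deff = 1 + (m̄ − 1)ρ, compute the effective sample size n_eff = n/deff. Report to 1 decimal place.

1001.5

deff = 1 + (8 − 1)·0.042 = 1 + 0.294 = 1.294.
n_eff = 1296 / 1.294 = 1001.5.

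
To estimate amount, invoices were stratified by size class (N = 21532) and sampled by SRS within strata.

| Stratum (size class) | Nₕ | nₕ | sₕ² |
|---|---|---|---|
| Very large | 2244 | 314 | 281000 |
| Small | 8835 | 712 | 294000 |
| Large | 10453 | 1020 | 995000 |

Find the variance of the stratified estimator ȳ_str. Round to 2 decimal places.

279.74

Var(ȳ_str) = Σₕ Wₕ²(1 − fₕ)sₕ²/nₕ with Wₕ = Nₕ/N, N = 21532.
Very large: Wₕ = 0.10421698; term = 0.10421698²·(1 − 0.13992870)·281000/314 = 8.3596499.
Small: Wₕ = 0.41031952; term = 0.41031952²·(1 − 0.08058857)·294000/712 = 63.917768.
Large: Wₕ = 0.48546350; term = 0.48546350²·(1 − 0.09757964)·995000/1020 = 207.46505.
Sum = 279.74247.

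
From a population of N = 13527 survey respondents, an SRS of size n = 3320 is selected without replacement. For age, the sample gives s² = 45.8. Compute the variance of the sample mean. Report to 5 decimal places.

0.01041

Under SRS without replacement, Var(ȳ) = (1 − f)·s²/n with f = n/N = 3320/13527 = 0.24543506.
Var(ȳ) = (1 − 0.24543506)·45.8/3320 = 0.75456494·0.013795181 = 0.01040936.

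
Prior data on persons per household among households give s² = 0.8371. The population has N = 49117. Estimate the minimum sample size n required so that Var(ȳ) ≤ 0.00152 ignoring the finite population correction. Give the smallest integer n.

551

Without fpc, n₀ = s²/D = 0.8371/0.00152 = 550.7237.
Rounding up, n = 551.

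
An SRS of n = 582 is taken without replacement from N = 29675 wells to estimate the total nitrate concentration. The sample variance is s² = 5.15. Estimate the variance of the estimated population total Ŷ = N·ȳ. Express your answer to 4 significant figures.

Var(Ŷ) = N²·Var(ȳ) = N²·(1 − n/N)·s²/n.
f = 582/29675 = 0.01961247; Var(ȳ) = 0.98038753·5.15/582 = 0.0086752505.
Var(Ŷ) = 29675² · 0.0086752505 = 7.6394744 × 10^6.

7.639 × 10^6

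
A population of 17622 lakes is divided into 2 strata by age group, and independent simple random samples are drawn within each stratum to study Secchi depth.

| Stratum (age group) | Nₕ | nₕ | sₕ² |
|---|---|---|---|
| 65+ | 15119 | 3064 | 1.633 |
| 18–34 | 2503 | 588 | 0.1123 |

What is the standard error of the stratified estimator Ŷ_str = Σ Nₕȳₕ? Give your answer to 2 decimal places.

Var(Ŷ_str) = Σₕ Nₕ²(1 − fₕ)sₕ²/nₕ.
65+: 15119²·(1 − 3064/15119)·1.633/3064 = 97137.675.
18–34: 2503²·(1 − 588/2503)·0.1123/588 = 915.44458.
Sum = 98053.12.
SE = √(98053.12) = 313.13.

313.13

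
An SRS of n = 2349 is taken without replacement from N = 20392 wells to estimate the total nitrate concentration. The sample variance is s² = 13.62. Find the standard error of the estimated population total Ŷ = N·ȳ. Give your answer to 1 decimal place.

Var(Ŷ) = N²·Var(ȳ) = N²·(1 − n/N)·s²/n.
f = 2349/20392 = 0.11519223; Var(ȳ) = 0.88480777·13.62/2349 = 0.005130303.
Var(Ŷ) = 20392² · 0.005130303 = 2.1333527 × 10^6.
SE(Ŷ) = √(2.1333527 × 10^6) = 1460.6.

1460.6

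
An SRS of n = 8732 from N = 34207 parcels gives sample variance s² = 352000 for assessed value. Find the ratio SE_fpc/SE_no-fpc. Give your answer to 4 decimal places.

0.8630

f = n/N = 8732/34207 = 0.25526939.
SE_no-fpc = √(s²/n) = 6.3491336; SE_fpc = √((1−f)s²/n) = 5.4791611.
Ratio = √(1−f) = 0.86297776.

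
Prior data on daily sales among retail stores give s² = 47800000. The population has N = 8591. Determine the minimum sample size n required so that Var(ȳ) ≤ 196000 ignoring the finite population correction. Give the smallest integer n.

244

Without fpc, n₀ = s²/D = 47800000/196000 = 243.8776.
Rounding up, n = 244.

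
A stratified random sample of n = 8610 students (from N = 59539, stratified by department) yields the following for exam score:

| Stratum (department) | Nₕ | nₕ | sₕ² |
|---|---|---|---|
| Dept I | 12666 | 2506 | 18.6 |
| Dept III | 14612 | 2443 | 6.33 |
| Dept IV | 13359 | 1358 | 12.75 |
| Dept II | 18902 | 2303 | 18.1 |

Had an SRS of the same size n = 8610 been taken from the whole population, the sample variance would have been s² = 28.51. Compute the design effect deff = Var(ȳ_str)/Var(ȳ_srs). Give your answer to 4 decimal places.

Var(ȳ_str) = Σ Wₕ²(1−fₕ)sₕ²/nₕ with Wₕ = Nₕ/59539:
  Dept I: (12666/59539)²·(1−2506/12666)·18.6/2506 = 2.6943995 × 10^-4
  Dept III: (14612/59539)²·(1−2443/14612)·6.33/2443 = 1.2996958 × 10^-4
  Dept IV: (13359/59539)²·(1−1358/13359)·12.75/1358 = 4.2461832 × 10^-4
  Dept II: (18902/59539)²·(1−2303/18902)·18.1/2303 = 6.956187 × 10^-4
  → Var(ȳ_str) = 0.0015196466.
Var(ȳ_srs) = (1 − 8610/59539)·28.51/8610 = 0.0028324202.
deff = 0.0015196466 / 0.0028324202 = 0.5365.

0.5365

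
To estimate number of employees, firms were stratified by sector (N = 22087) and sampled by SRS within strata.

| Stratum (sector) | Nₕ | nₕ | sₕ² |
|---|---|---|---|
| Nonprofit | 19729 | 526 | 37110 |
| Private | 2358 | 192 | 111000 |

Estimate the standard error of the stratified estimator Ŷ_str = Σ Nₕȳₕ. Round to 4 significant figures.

Var(Ŷ_str) = Σₕ Nₕ²(1 − fₕ)sₕ²/nₕ.
Nonprofit: 19729²·(1 − 526/19729)·37110/526 = 2.6728794 × 10^10.
Private: 2358²·(1 − 192/2358)·111000/192 = 2.9527318 × 10^9.
Sum = 2.9681526 × 10^10.
SE = √(2.9681526 × 10^10) = 172300.

172300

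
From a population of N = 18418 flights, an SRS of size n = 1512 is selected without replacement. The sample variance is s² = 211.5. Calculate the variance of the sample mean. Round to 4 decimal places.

0.1284

Under SRS without replacement, Var(ȳ) = (1 − f)·s²/n with f = n/N = 1512/18418 = 0.08209360.
Var(ȳ) = (1 − 0.08209360)·211.5/1512 = 0.91790640·0.13988095 = 0.12839762.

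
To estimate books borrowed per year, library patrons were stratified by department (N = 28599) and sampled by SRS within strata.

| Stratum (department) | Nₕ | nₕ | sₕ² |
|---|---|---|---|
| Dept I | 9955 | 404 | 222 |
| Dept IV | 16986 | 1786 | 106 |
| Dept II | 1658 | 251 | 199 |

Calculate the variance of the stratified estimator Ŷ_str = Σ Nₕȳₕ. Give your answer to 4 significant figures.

6.942 × 10^7

Var(Ŷ_str) = Σₕ Nₕ²(1 − fₕ)sₕ²/nₕ.
Dept I: 9955²·(1 − 404/9955)·222/404 = 5.2247043 × 10^7.
Dept IV: 16986²·(1 − 1786/16986)·106/1786 = 1.532354 × 10^7.
Dept II: 1658²·(1 − 251/1658)·199/251 = 1.8495155 × 10^6.
Sum = 6.9420099 × 10^7.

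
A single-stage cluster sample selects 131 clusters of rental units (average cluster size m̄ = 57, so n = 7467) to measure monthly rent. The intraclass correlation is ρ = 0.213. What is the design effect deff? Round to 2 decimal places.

deff = 1 + (57 − 1)·0.213 = 1 + 11.928 = 12.928.

12.93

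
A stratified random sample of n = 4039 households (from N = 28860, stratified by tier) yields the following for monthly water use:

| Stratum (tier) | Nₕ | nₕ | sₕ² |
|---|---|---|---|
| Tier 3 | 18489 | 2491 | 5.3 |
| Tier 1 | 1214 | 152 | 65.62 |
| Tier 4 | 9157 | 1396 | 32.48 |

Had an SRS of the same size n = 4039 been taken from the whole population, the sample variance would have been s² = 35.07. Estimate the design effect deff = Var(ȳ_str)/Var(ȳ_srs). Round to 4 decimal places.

0.4565

Var(ȳ_str) = Σ Wₕ²(1−fₕ)sₕ²/nₕ with Wₕ = Nₕ/28860:
  Tier 3: (18489/28860)²·(1−2491/18489)·5.3/2491 = 7.5559418 × 10^-4
  Tier 1: (1214/28860)²·(1−152/1214)·65.62/152 = 6.6825649 × 10^-4
  Tier 4: (9157/28860)²·(1−1396/9157)·32.48/1396 = 0.0019852209
  → Var(ȳ_str) = 0.0034090716.
Var(ȳ_srs) = (1 − 4039/28860)·35.07/4039 = 0.0074676656.
deff = 0.0034090716 / 0.0074676656 = 0.4565.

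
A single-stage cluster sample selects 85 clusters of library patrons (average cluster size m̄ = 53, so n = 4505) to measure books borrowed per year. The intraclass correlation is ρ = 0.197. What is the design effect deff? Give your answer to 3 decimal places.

deff = 1 + (53 − 1)·0.197 = 1 + 10.244 = 11.244.

11.244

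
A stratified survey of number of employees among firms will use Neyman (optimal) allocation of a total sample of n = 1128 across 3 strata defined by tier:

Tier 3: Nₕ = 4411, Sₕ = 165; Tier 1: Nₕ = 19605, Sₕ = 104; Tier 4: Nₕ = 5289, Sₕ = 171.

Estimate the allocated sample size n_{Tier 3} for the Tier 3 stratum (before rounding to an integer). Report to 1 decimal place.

223.6

Neyman allocation: nₕ = n·NₕSₕ / Σⱼ NⱼSⱼ.
Σ NⱼSⱼ = 4411·165 + 19605·104 + 5289·171 = 3.671154 × 10^6.
n_{Tier 3} = 1128·4411·165 / (3.671154 × 10^6) = 223.6.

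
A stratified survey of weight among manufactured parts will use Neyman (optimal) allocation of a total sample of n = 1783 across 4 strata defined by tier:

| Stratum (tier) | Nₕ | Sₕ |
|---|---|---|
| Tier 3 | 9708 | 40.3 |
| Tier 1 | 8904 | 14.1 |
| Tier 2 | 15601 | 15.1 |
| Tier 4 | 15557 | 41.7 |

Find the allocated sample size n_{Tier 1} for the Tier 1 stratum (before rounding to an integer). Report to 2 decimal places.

159.77

Neyman allocation: nₕ = n·NₕSₕ / Σⱼ NⱼSⱼ.
Σ NⱼSⱼ = 9708·40.3 + 8904·14.1 + 15601·15.1 + 15557·41.7 = 1.4010808 × 10^6.
n_{Tier 1} = 1783·8904·14.1 / (1.4010808 × 10^6) = 159.77.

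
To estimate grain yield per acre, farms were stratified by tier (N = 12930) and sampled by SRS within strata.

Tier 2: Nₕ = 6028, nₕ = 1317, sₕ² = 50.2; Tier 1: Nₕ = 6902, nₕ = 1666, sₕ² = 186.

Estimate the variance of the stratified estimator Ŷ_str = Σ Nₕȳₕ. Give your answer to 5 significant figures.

5.1172 × 10^6

Var(Ŷ_str) = Σₕ Nₕ²(1 − fₕ)sₕ²/nₕ.
Tier 2: 6028²·(1 − 1317/6028)·50.2/1317 = 1.0824411 × 10^6.
Tier 1: 6902²·(1 − 1666/6902)·186/1666 = 4.034712 × 10^6.
Sum = 5.1171531 × 10^6.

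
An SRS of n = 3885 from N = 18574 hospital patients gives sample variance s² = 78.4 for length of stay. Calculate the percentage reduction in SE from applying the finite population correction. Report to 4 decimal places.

11.0710

f = n/N = 3885/18574 = 0.20916335.
SE_no-fpc = √(s²/n) = 0.14205696; SE_fpc = √((1−f)s²/n) = 0.12632983.
Ratio = √(1−f) = 0.88928997. Reduction = 100·(1 − 0.88928997) = 11.0710%.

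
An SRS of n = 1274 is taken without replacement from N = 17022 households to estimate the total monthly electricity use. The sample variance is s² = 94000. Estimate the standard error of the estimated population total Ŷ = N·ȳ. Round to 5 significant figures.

140640

Var(Ŷ) = N²·Var(ȳ) = N²·(1 − n/N)·s²/n.
f = 1274/17022 = 0.07484432; Var(ȳ) = 0.92515568·94000/1274 = 68.261094.
Var(Ŷ) = 17022² · 68.261094 = 1.9778549 × 10^10.
SE(Ŷ) = √(1.9778549 × 10^10) = 140640.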